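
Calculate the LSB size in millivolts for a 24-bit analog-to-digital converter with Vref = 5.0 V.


The resolution (LSB) of an ADC is Vref / 2^n.
LSB = 5.0 / 2^24
LSB = 5.0 / 16777216
LSB = 3e-07 V = 0.00029802 mV

0.00029802 mV


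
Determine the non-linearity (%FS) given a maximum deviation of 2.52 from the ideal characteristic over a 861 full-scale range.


Linearity error = (max deviation / full scale) * 100%.
Linearity = (2.52 / 861) * 100
Linearity = 0.293 %FS

0.293 %FS


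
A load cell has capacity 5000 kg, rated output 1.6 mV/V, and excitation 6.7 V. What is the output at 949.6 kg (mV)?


Vout = rated_output * Vex * (load / capacity).
Vout = 1.6 * 6.7 * (949.6 / 5000)
Vout = 1.6 * 6.7 * 0.18992
Vout = 2.036 mV

2.036 mV


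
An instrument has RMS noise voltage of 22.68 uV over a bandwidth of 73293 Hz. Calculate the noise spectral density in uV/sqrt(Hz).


Noise spectral density = Vrms / sqrt(BW).
NSD = 22.68 / sqrt(73293)
NSD = 22.68 / 270.7268
NSD = 0.0838 uV/sqrt(Hz)

0.0838 uV/sqrt(Hz)


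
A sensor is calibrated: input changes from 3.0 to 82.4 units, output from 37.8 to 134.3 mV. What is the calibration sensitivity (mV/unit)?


Sensitivity = (y2 - y1) / (x2 - x1).
S = (134.3 - 37.8) / (82.4 - 3.0)
S = 96.5 / 79.4
S = 1.2154 mV/unit

1.2154 mV/unit


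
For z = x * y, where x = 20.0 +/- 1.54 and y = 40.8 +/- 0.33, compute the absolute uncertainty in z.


For a product z = x*y, the relative uncertainty is:
uz/z = sqrt((ux/x)^2 + (uy/y)^2)
Relative uncertainties: ux/x = 1.54/20.0 = 0.077
uy/y = 0.33/40.8 = 0.008088
z = 20.0 * 40.8 = 816.0
uz = 816.0 * sqrt(0.077^2 + 0.008088^2) = 63.178

63.178


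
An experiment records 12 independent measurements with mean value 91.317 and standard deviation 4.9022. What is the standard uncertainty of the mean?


The standard uncertainty for Type A evaluation is u = s / sqrt(n).
u = 4.9022 / sqrt(12)
u = 4.9022 / 3.4641
u = 1.4151

1.4151


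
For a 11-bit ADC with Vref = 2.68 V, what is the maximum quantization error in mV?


The maximum quantization error is +/- LSB/2.
LSB = Vref / 2^n = 2.68 / 2048 = 0.00130859 V
Max error = LSB / 2 = 0.00130859 / 2 = 0.0006543 V
Max error = 0.6543 mV

0.6543 mV


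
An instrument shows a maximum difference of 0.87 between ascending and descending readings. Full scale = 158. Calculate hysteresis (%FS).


Hysteresis = (max difference / full scale) * 100%.
H = (0.87 / 158) * 100
H = 0.551 %FS

0.551 %FS


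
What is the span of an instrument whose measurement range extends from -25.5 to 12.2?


Span = upper range - lower range.
Span = 12.2 - (-25.5)
Span = 37.7

37.7


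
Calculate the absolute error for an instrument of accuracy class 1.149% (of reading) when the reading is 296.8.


Absolute error = (accuracy% / 100) * reading.
Error = (1.149 / 100) * 296.8
Error = 0.01149 * 296.8
Error = 3.4102

3.4102


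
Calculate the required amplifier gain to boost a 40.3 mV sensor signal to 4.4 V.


Gain = Vout / Vin (converting to same units).
G = 4.4 V / 40.3 mV
G = 4400.0 mV / 40.3 mV
G = 109.18

109.18


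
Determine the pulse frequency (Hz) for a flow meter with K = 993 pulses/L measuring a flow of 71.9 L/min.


Frequency = K * Q / 60 (converting L/min to L/s).
f = 993 * 71.9 / 60
f = 71396.7 / 60
f = 1189.95 Hz

1189.95 Hz


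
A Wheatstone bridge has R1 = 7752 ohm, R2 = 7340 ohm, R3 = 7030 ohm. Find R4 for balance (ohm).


At balance: R1*R4 = R2*R3, so R4 = R2*R3/R1.
R4 = 7340 * 7030 / 7752
R4 = 51600200 / 7752
R4 = 6656.37 ohm

6656.37 ohm


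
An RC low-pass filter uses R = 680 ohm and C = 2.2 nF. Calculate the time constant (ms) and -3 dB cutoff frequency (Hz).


Time constant: tau = R * C.
tau = 680 * 2.20e-09 = 1.496e-06 s
tau = 0.0015 ms
Cutoff frequency: fc = 1 / (2*pi*R*C).
fc = 1 / (2*pi*1.496e-06) = 106386.99 Hz

tau = 0.0015 ms, fc = 106386.99 Hz


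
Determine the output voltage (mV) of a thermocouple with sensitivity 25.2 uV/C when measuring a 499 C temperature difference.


The thermocouple output V = sensitivity * dT.
V = 25.2 uV/C * 499 C
V = 12574.8 uV
V = 12.575 mV

12.575 mV


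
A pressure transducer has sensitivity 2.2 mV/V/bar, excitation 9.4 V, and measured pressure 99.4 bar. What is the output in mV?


Output = sensitivity * Vex * P.
Vout = 2.2 * 9.4 * 99.4
Vout = 20.68 * 99.4
Vout = 2055.59 mV

2055.59 mV


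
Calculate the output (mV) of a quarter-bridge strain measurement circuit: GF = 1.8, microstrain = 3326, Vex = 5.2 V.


Quarter bridge output: Vout = (GF * epsilon * Vex) / 4.
Vout = (1.8 * 3326e-6 * 5.2) / 4
Vout = 0.03113136 / 4 V
Vout = 0.00778284 V = 7.7828 mV

7.7828 mV


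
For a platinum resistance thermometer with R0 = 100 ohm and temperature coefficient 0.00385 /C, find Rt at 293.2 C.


The RTD equation: Rt = R0 * (1 + alpha * T).
Rt = 100 * (1 + 0.00385 * 293.2)
Rt = 100 * (1 + 1.12882)
Rt = 100 * 2.12882
Rt = 212.882 ohm

212.882 ohm


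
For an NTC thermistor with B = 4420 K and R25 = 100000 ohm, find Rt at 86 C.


NTC thermistor equation: Rt = R25 * exp(B * (1/T - 1/T25)).
T in Kelvin: 359.15 K, T25 = 298.15 K
1/T - 1/T25 = 1/359.15 - 1/298.15 = -0.00056966
B * (1/T - 1/T25) = 4420 * -0.00056966 = -2.5179
Rt = 100000 * exp(-2.5179) = 8062.7 ohm

8062.7 ohm


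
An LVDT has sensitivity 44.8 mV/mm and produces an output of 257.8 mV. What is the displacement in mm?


Displacement = Vout / sensitivity.
d = 257.8 / 44.8
d = 5.754 mm

5.754 mm


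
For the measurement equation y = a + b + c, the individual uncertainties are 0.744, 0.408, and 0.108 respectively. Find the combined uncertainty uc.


For a sum of independent quantities, uc = sqrt(u1^2 + u2^2 + u3^2).
uc = sqrt(0.744^2 + 0.408^2 + 0.108^2)
uc = sqrt(0.553536 + 0.166464 + 0.011664)
uc = 0.8554

0.8554


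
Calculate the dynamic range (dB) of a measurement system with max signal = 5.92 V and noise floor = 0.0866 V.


Dynamic range = 20 * log10(Vmax / Vnoise).
DR = 20 * log10(5.92 / 0.0866)
DR = 20 * log10(68.36)
DR = 36.7 dB

36.7 dB


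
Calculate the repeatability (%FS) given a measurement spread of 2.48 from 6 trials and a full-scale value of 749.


Repeatability = (spread / full scale) * 100%.
R = (2.48 / 749) * 100
R = 0.331 %FS

0.331 %FS


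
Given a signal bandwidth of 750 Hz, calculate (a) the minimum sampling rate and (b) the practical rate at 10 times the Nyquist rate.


By Nyquist theorem, fs_min = 2 * fmax.
fs_min = 2 * 750 = 1500 Hz
Practical rate = 10 * fs_min = 10 * 1500 = 15000 Hz

fs_min = 1500 Hz, fs_practical = 15000 Hz


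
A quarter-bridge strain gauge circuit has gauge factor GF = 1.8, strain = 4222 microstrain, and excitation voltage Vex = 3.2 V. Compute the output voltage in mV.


Quarter bridge output: Vout = (GF * epsilon * Vex) / 4.
Vout = (1.8 * 4222e-6 * 3.2) / 4
Vout = 0.02431872 / 4 V
Vout = 0.00607968 V = 6.0797 mV

6.0797 mV


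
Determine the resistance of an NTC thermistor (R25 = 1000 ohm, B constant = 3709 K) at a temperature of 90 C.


NTC thermistor equation: Rt = R25 * exp(B * (1/T - 1/T25)).
T in Kelvin: 363.15 K, T25 = 298.15 K
1/T - 1/T25 = 1/363.15 - 1/298.15 = -0.00060033
B * (1/T - 1/T25) = 3709 * -0.00060033 = -2.2266
Rt = 1000 * exp(-2.2266) = 107.9 ohm

107.9 ohm


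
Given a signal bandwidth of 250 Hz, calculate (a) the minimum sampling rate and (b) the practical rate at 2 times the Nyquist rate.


By Nyquist theorem, fs_min = 2 * fmax.
fs_min = 2 * 250 = 500 Hz
Practical rate = 2 * fs_min = 2 * 500 = 1000 Hz

fs_min = 500 Hz, fs_practical = 1000 Hz


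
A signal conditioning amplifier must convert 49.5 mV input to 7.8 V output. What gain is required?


Gain = Vout / Vin (converting to same units).
G = 7.8 V / 49.5 mV
G = 7800.0 mV / 49.5 mV
G = 157.58

157.58


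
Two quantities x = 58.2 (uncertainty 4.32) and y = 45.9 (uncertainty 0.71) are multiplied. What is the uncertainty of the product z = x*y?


For a product z = x*y, the relative uncertainty is:
uz/z = sqrt((ux/x)^2 + (uy/y)^2)
Relative uncertainties: ux/x = 4.32/58.2 = 0.074227
uy/y = 0.71/45.9 = 0.015468
z = 58.2 * 45.9 = 2671.4
uz = 2671.4 * sqrt(0.074227^2 + 0.015468^2) = 202.548

202.548


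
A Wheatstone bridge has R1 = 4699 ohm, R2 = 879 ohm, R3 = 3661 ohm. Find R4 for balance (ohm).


At balance: R1*R4 = R2*R3, so R4 = R2*R3/R1.
R4 = 879 * 3661 / 4699
R4 = 3218019 / 4699
R4 = 684.83 ohm

684.83 ohm


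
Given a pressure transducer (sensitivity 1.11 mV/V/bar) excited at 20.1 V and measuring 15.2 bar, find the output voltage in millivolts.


Output = sensitivity * Vex * P.
Vout = 1.11 * 20.1 * 15.2
Vout = 22.311 * 15.2
Vout = 339.13 mV

339.13 mV


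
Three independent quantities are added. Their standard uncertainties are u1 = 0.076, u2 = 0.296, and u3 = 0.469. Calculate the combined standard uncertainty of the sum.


For a sum of independent quantities, uc = sqrt(u1^2 + u2^2 + u3^2).
uc = sqrt(0.076^2 + 0.296^2 + 0.469^2)
uc = sqrt(0.005776 + 0.087616 + 0.219961)
uc = 0.5598

0.5598


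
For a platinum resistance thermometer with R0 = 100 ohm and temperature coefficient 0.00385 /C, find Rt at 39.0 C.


The RTD equation: Rt = R0 * (1 + alpha * T).
Rt = 100 * (1 + 0.00385 * 39.0)
Rt = 100 * (1 + 0.15015)
Rt = 100 * 1.15015
Rt = 115.015 ohm

115.015 ohm


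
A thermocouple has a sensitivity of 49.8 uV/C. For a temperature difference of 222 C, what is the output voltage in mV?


The thermocouple output V = sensitivity * dT.
V = 49.8 uV/C * 222 C
V = 11055.6 uV
V = 11.056 mV

11.056 mV


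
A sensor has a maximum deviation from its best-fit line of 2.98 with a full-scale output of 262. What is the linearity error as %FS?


Linearity error = (max deviation / full scale) * 100%.
Linearity = (2.98 / 262) * 100
Linearity = 1.137 %FS

1.137 %FS


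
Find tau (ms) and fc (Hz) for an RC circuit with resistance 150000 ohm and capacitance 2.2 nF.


Time constant: tau = R * C.
tau = 150000 * 2.20e-09 = 0.00033 s
tau = 0.33 ms
Cutoff frequency: fc = 1 / (2*pi*R*C).
fc = 1 / (2*pi*0.00033) = 482.29 Hz

tau = 0.33 ms, fc = 482.29 Hz


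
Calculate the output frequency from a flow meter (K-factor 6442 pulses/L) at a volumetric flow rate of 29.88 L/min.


Frequency = K * Q / 60 (converting L/min to L/s).
f = 6442 * 29.88 / 60
f = 192486.96 / 60
f = 3208.12 Hz

3208.12 Hz


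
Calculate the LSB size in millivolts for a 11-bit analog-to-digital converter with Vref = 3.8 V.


The resolution (LSB) of an ADC is Vref / 2^n.
LSB = 3.8 / 2^11
LSB = 3.8 / 2048
LSB = 0.00185547 V = 1.85546875 mV

1.85546875 mV


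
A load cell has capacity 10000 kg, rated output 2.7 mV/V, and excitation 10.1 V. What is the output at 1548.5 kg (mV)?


Vout = rated_output * Vex * (load / capacity).
Vout = 2.7 * 10.1 * (1548.5 / 10000)
Vout = 2.7 * 10.1 * 0.15485
Vout = 4.223 mV

4.223 mV


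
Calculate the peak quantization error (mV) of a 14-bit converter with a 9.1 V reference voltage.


The maximum quantization error is +/- LSB/2.
LSB = Vref / 2^n = 9.1 / 16384 = 0.00055542 V
Max error = LSB / 2 = 0.00055542 / 2 = 0.00027771 V
Max error = 0.2777 mV

0.2777 mV


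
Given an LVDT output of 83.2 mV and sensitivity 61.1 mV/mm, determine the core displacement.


Displacement = Vout / sensitivity.
d = 83.2 / 61.1
d = 1.362 mm

1.362 mm


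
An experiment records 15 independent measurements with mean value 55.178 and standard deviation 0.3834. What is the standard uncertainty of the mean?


The standard uncertainty for Type A evaluation is u = s / sqrt(n).
u = 0.3834 / sqrt(15)
u = 0.3834 / 3.873
u = 0.099

0.099


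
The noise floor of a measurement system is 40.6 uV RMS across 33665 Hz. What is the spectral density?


Noise spectral density = Vrms / sqrt(BW).
NSD = 40.6 / sqrt(33665)
NSD = 40.6 / 183.4802
NSD = 0.2213 uV/sqrt(Hz)

0.2213 uV/sqrt(Hz)


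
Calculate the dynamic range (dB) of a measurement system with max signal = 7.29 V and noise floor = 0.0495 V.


Dynamic range = 20 * log10(Vmax / Vnoise).
DR = 20 * log10(7.29 / 0.0495)
DR = 20 * log10(147.27)
DR = 43.36 dB

43.36 dB


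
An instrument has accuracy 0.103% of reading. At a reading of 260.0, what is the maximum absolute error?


Absolute error = (accuracy% / 100) * reading.
Error = (0.103 / 100) * 260.0
Error = 0.00103 * 260.0
Error = 0.2678

0.2678


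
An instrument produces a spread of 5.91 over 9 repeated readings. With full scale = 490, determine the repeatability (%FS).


Repeatability = (spread / full scale) * 100%.
R = (5.91 / 490) * 100
R = 1.206 %FS

1.206 %FS


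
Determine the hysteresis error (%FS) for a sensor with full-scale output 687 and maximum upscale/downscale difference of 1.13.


Hysteresis = (max difference / full scale) * 100%.
H = (1.13 / 687) * 100
H = 0.164 %FS

0.164 %FS


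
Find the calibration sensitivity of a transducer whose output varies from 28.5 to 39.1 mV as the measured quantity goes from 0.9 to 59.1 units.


Sensitivity = (y2 - y1) / (x2 - x1).
S = (39.1 - 28.5) / (59.1 - 0.9)
S = 10.6 / 58.2
S = 0.1821 mV/unit

0.1821 mV/unit


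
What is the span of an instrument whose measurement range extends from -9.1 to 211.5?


Span = upper range - lower range.
Span = 211.5 - (-9.1)
Span = 220.6

220.6


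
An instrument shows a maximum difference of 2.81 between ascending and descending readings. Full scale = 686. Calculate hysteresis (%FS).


Hysteresis = (max difference / full scale) * 100%.
H = (2.81 / 686) * 100
H = 0.41 %FS

0.41 %FS


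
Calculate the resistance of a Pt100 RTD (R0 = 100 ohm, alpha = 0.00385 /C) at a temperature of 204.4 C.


The RTD equation: Rt = R0 * (1 + alpha * T).
Rt = 100 * (1 + 0.00385 * 204.4)
Rt = 100 * (1 + 0.78694)
Rt = 100 * 1.78694
Rt = 178.694 ohm

178.694 ohm


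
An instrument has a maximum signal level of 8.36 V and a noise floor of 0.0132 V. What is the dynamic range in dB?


Dynamic range = 20 * log10(Vmax / Vnoise).
DR = 20 * log10(8.36 / 0.0132)
DR = 20 * log10(633.33)
DR = 56.03 dB

56.03 dB


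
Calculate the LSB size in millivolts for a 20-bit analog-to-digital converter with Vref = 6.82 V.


The resolution (LSB) of an ADC is Vref / 2^n.
LSB = 6.82 / 2^20
LSB = 6.82 / 1048576
LSB = 6.5e-06 V = 0.00650406 mV

0.00650406 mV


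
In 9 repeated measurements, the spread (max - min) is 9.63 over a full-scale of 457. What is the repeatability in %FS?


Repeatability = (spread / full scale) * 100%.
R = (9.63 / 457) * 100
R = 2.107 %FS

2.107 %FS


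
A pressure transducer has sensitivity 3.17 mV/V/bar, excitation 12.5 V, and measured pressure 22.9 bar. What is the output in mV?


Output = sensitivity * Vex * P.
Vout = 3.17 * 12.5 * 22.9
Vout = 39.625 * 22.9
Vout = 907.41 mV

907.41 mV


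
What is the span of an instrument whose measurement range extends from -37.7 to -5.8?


Span = upper range - lower range.
Span = -5.8 - (-37.7)
Span = 31.9

31.9


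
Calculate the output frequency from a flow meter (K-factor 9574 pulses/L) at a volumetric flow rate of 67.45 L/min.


Frequency = K * Q / 60 (converting L/min to L/s).
f = 9574 * 67.45 / 60
f = 645766.3 / 60
f = 10762.77 Hz

10762.77 Hz


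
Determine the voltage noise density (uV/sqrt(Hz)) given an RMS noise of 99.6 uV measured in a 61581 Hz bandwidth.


Noise spectral density = Vrms / sqrt(BW).
NSD = 99.6 / sqrt(61581)
NSD = 99.6 / 248.1552
NSD = 0.4014 uV/sqrt(Hz)

0.4014 uV/sqrt(Hz)


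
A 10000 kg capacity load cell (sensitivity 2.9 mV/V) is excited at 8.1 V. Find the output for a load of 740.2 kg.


Vout = rated_output * Vex * (load / capacity).
Vout = 2.9 * 8.1 * (740.2 / 10000)
Vout = 2.9 * 8.1 * 0.07402
Vout = 1.739 mV

1.739 mV


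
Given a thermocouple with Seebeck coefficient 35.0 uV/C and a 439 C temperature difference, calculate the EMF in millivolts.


The thermocouple output V = sensitivity * dT.
V = 35.0 uV/C * 439 C
V = 15365.0 uV
V = 15.365 mV

15.365 mV


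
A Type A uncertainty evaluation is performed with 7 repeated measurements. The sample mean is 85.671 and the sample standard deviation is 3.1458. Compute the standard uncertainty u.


The standard uncertainty for Type A evaluation is u = s / sqrt(n).
u = 3.1458 / sqrt(7)
u = 3.1458 / 2.6458
u = 1.189

1.189


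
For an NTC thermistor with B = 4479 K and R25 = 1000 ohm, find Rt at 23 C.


NTC thermistor equation: Rt = R25 * exp(B * (1/T - 1/T25)).
T in Kelvin: 296.15 K, T25 = 298.15 K
1/T - 1/T25 = 1/296.15 - 1/298.15 = 2.265e-05
B * (1/T - 1/T25) = 4479 * 2.265e-05 = 0.1015
Rt = 1000 * exp(0.1015) = 1106.8 ohm

1106.8 ohm


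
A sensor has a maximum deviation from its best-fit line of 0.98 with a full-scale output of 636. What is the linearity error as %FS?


Linearity error = (max deviation / full scale) * 100%.
Linearity = (0.98 / 636) * 100
Linearity = 0.154 %FS

0.154 %FS


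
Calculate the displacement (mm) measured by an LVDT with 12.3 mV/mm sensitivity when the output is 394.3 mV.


Displacement = Vout / sensitivity.
d = 394.3 / 12.3
d = 32.057 mm

32.057 mm


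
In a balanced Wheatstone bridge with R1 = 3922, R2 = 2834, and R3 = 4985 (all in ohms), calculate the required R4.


At balance: R1*R4 = R2*R3, so R4 = R2*R3/R1.
R4 = 2834 * 4985 / 3922
R4 = 14127490 / 3922
R4 = 3602.11 ohm

3602.11 ohm


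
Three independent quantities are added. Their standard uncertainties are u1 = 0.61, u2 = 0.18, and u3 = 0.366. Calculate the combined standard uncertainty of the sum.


For a sum of independent quantities, uc = sqrt(u1^2 + u2^2 + u3^2).
uc = sqrt(0.61^2 + 0.18^2 + 0.366^2)
uc = sqrt(0.3721 + 0.0324 + 0.133956)
uc = 0.7338

0.7338


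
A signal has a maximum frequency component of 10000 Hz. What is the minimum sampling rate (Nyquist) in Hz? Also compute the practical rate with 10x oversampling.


By Nyquist theorem, fs_min = 2 * fmax.
fs_min = 2 * 10000 = 20000 Hz
Practical rate = 10 * fs_min = 10 * 20000 = 200000 Hz

fs_min = 20000 Hz, fs_practical = 200000 Hz


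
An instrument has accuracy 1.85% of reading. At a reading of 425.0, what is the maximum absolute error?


Absolute error = (accuracy% / 100) * reading.
Error = (1.85 / 100) * 425.0
Error = 0.0185 * 425.0
Error = 7.8625

7.8625


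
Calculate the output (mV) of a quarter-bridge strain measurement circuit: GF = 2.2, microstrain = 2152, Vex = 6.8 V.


Quarter bridge output: Vout = (GF * epsilon * Vex) / 4.
Vout = (2.2 * 2152e-6 * 6.8) / 4
Vout = 0.03219392 / 4 V
Vout = 0.00804848 V = 8.0485 mV

8.0485 mV


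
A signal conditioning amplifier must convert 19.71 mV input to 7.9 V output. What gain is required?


Gain = Vout / Vin (converting to same units).
G = 7.9 V / 19.71 mV
G = 7900.0 mV / 19.71 mV
G = 400.81

400.81


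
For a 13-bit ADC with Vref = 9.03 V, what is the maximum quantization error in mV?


The maximum quantization error is +/- LSB/2.
LSB = Vref / 2^n = 9.03 / 8192 = 0.00110229 V
Max error = LSB / 2 = 0.00110229 / 2 = 0.00055115 V
Max error = 0.5511 mV

0.5511 mV


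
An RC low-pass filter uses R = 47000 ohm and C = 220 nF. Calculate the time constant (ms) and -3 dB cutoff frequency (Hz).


Time constant: tau = R * C.
tau = 47000 * 2.20e-07 = 0.01034 s
tau = 10.34 ms
Cutoff frequency: fc = 1 / (2*pi*R*C).
fc = 1 / (2*pi*0.01034) = 15.39 Hz

tau = 10.34 ms, fc = 15.39 Hz


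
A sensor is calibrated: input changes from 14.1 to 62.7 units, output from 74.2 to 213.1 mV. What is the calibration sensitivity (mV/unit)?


Sensitivity = (y2 - y1) / (x2 - x1).
S = (213.1 - 74.2) / (62.7 - 14.1)
S = 138.9 / 48.6
S = 2.858 mV/unit

2.858 mV/unit


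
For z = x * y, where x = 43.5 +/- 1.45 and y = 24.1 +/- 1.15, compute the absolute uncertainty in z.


For a product z = x*y, the relative uncertainty is:
uz/z = sqrt((ux/x)^2 + (uy/y)^2)
Relative uncertainties: ux/x = 1.45/43.5 = 0.033333
uy/y = 1.15/24.1 = 0.047718
z = 43.5 * 24.1 = 1048.4
uz = 1048.4 * sqrt(0.033333^2 + 0.047718^2) = 61.022

61.022


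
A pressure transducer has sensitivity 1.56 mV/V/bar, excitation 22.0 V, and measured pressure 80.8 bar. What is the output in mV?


Output = sensitivity * Vex * P.
Vout = 1.56 * 22.0 * 80.8
Vout = 34.32 * 80.8
Vout = 2773.06 mV

2773.06 mV


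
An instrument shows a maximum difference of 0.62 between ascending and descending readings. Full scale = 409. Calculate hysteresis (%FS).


Hysteresis = (max difference / full scale) * 100%.
H = (0.62 / 409) * 100
H = 0.152 %FS

0.152 %FS


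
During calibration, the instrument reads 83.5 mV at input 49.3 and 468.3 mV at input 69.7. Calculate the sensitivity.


Sensitivity = (y2 - y1) / (x2 - x1).
S = (468.3 - 83.5) / (69.7 - 49.3)
S = 384.8 / 20.4
S = 18.8627 mV/unit

18.8627 mV/unit


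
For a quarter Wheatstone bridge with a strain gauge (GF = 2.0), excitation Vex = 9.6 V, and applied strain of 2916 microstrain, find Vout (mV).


Quarter bridge output: Vout = (GF * epsilon * Vex) / 4.
Vout = (2.0 * 2916e-6 * 9.6) / 4
Vout = 0.0559872 / 4 V
Vout = 0.0139968 V = 13.9968 mV

13.9968 mV


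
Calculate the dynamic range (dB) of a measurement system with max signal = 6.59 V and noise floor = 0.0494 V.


Dynamic range = 20 * log10(Vmax / Vnoise).
DR = 20 * log10(6.59 / 0.0494)
DR = 20 * log10(133.4)
DR = 42.5 dB

42.5 dB


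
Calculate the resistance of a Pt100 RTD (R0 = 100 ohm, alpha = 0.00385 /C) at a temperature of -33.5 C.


The RTD equation: Rt = R0 * (1 + alpha * T).
Rt = 100 * (1 + 0.00385 * -33.5)
Rt = 100 * (1 + -0.128975)
Rt = 100 * 0.871025
Rt = 87.102 ohm

87.102 ohm


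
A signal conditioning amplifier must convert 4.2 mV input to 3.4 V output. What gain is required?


Gain = Vout / Vin (converting to same units).
G = 3.4 V / 4.2 mV
G = 3400.0 mV / 4.2 mV
G = 809.52

809.52


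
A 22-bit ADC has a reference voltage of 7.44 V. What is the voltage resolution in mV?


The resolution (LSB) of an ADC is Vref / 2^n.
LSB = 7.44 / 2^22
LSB = 7.44 / 4194304
LSB = 1.77e-06 V = 0.00177383 mV

0.00177383 mV


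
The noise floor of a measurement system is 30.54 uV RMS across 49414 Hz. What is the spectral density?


Noise spectral density = Vrms / sqrt(BW).
NSD = 30.54 / sqrt(49414)
NSD = 30.54 / 222.2926
NSD = 0.1374 uV/sqrt(Hz)

0.1374 uV/sqrt(Hz)


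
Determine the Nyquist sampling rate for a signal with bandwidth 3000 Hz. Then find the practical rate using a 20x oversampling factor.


By Nyquist theorem, fs_min = 2 * fmax.
fs_min = 2 * 3000 = 6000 Hz
Practical rate = 20 * fs_min = 20 * 6000 = 120000 Hz

fs_min = 6000 Hz, fs_practical = 120000 Hz


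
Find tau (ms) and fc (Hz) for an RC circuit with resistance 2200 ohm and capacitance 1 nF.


Time constant: tau = R * C.
tau = 2200 * 1.00e-09 = 2.2e-06 s
tau = 0.0022 ms
Cutoff frequency: fc = 1 / (2*pi*R*C).
fc = 1 / (2*pi*2.2e-06) = 72343.16 Hz

tau = 0.0022 ms, fc = 72343.16 Hz


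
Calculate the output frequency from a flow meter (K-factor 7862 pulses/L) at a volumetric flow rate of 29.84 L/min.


Frequency = K * Q / 60 (converting L/min to L/s).
f = 7862 * 29.84 / 60
f = 234602.08 / 60
f = 3910.03 Hz

3910.03 Hz


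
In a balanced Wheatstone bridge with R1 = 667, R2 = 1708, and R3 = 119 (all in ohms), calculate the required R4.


At balance: R1*R4 = R2*R3, so R4 = R2*R3/R1.
R4 = 1708 * 119 / 667
R4 = 203252 / 667
R4 = 304.73 ohm

304.73 ohm


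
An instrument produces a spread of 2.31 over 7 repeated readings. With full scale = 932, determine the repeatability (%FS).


Repeatability = (spread / full scale) * 100%.
R = (2.31 / 932) * 100
R = 0.248 %FS

0.248 %FS


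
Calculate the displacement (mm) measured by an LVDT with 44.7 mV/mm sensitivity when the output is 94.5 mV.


Displacement = Vout / sensitivity.
d = 94.5 / 44.7
d = 2.114 mm

2.114 mm


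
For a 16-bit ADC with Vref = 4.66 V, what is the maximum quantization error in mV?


The maximum quantization error is +/- LSB/2.
LSB = Vref / 2^n = 4.66 / 65536 = 7.111e-05 V
Max error = LSB / 2 = 7.111e-05 / 2 = 3.555e-05 V
Max error = 0.0356 mV

0.0356 mV


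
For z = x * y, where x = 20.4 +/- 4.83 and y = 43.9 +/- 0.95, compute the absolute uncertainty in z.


For a product z = x*y, the relative uncertainty is:
uz/z = sqrt((ux/x)^2 + (uy/y)^2)
Relative uncertainties: ux/x = 4.83/20.4 = 0.236765
uy/y = 0.95/43.9 = 0.02164
z = 20.4 * 43.9 = 895.6
uz = 895.6 * sqrt(0.236765^2 + 0.02164^2) = 212.921

212.921


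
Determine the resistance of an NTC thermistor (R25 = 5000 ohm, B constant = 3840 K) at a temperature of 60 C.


NTC thermistor equation: Rt = R25 * exp(B * (1/T - 1/T25)).
T in Kelvin: 333.15 K, T25 = 298.15 K
1/T - 1/T25 = 1/333.15 - 1/298.15 = -0.00035237
B * (1/T - 1/T25) = 3840 * -0.00035237 = -1.3531
Rt = 5000 * exp(-1.3531) = 1292.2 ohm

1292.2 ohm


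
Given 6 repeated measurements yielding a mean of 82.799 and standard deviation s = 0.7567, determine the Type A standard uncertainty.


The standard uncertainty for Type A evaluation is u = s / sqrt(n).
u = 0.7567 / sqrt(6)
u = 0.7567 / 2.4495
u = 0.3089

0.3089


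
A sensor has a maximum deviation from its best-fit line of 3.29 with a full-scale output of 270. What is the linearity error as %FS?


Linearity error = (max deviation / full scale) * 100%.
Linearity = (3.29 / 270) * 100
Linearity = 1.219 %FS

1.219 %FS


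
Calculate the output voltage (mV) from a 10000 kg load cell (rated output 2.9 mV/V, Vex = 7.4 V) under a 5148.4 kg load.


Vout = rated_output * Vex * (load / capacity).
Vout = 2.9 * 7.4 * (5148.4 / 10000)
Vout = 2.9 * 7.4 * 0.51484
Vout = 11.048 mV

11.048 mV


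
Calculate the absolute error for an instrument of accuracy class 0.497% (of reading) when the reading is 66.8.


Absolute error = (accuracy% / 100) * reading.
Error = (0.497 / 100) * 66.8
Error = 0.00497 * 66.8
Error = 0.332

0.332


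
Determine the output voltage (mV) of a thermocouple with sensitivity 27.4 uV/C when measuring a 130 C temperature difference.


The thermocouple output V = sensitivity * dT.
V = 27.4 uV/C * 130 C
V = 3562.0 uV
V = 3.562 mV

3.562 mV


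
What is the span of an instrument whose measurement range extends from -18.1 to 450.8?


Span = upper range - lower range.
Span = 450.8 - (-18.1)
Span = 468.9

468.9


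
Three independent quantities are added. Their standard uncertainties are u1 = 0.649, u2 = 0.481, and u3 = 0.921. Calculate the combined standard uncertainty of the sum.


For a sum of independent quantities, uc = sqrt(u1^2 + u2^2 + u3^2).
uc = sqrt(0.649^2 + 0.481^2 + 0.921^2)
uc = sqrt(0.421201 + 0.231361 + 0.848241)
uc = 1.2251

1.2251


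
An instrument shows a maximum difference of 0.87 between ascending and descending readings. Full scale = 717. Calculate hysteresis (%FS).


Hysteresis = (max difference / full scale) * 100%.
H = (0.87 / 717) * 100
H = 0.121 %FS

0.121 %FS


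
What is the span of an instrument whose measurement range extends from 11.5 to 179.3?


Span = upper range - lower range.
Span = 179.3 - (11.5)
Span = 167.8

167.8


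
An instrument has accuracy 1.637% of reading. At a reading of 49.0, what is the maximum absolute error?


Absolute error = (accuracy% / 100) * reading.
Error = (1.637 / 100) * 49.0
Error = 0.01637 * 49.0
Error = 0.8021

0.8021


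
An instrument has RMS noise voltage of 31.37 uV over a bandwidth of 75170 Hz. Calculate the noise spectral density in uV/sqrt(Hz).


Noise spectral density = Vrms / sqrt(BW).
NSD = 31.37 / sqrt(75170)
NSD = 31.37 / 274.1715
NSD = 0.1144 uV/sqrt(Hz)

0.1144 uV/sqrt(Hz)


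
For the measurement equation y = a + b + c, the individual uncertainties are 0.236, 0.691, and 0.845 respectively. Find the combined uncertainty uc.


For a sum of independent quantities, uc = sqrt(u1^2 + u2^2 + u3^2).
uc = sqrt(0.236^2 + 0.691^2 + 0.845^2)
uc = sqrt(0.055696 + 0.477481 + 0.714025)
uc = 1.1168

1.1168


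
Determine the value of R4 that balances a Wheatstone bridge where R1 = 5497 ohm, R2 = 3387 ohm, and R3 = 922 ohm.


At balance: R1*R4 = R2*R3, so R4 = R2*R3/R1.
R4 = 3387 * 922 / 5497
R4 = 3122814 / 5497
R4 = 568.09 ohm

568.09 ohm


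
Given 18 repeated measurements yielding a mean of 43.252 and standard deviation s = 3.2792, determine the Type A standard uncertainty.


The standard uncertainty for Type A evaluation is u = s / sqrt(n).
u = 3.2792 / sqrt(18)
u = 3.2792 / 4.2426
u = 0.7729

0.7729


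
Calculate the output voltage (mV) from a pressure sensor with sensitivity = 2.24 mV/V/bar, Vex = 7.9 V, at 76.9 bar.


Output = sensitivity * Vex * P.
Vout = 2.24 * 7.9 * 76.9
Vout = 17.696 * 76.9
Vout = 1360.82 mV

1360.82 mV


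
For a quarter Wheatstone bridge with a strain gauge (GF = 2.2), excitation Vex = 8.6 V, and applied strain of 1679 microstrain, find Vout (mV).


Quarter bridge output: Vout = (GF * epsilon * Vex) / 4.
Vout = (2.2 * 1679e-6 * 8.6) / 4
Vout = 0.03176668 / 4 V
Vout = 0.00794167 V = 7.9417 mV

7.9417 mV


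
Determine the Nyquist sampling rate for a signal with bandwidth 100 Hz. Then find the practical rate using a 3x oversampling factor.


By Nyquist theorem, fs_min = 2 * fmax.
fs_min = 2 * 100 = 200 Hz
Practical rate = 3 * fs_min = 3 * 200 = 600 Hz

fs_min = 200 Hz, fs_practical = 600 Hz


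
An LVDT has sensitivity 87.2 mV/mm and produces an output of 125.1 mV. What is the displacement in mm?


Displacement = Vout / sensitivity.
d = 125.1 / 87.2
d = 1.435 mm

1.435 mm


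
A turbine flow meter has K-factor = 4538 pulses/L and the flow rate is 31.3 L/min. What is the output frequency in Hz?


Frequency = K * Q / 60 (converting L/min to L/s).
f = 4538 * 31.3 / 60
f = 142039.4 / 60
f = 2367.32 Hz

2367.32 Hz


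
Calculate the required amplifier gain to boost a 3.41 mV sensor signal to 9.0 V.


Gain = Vout / Vin (converting to same units).
G = 9.0 V / 3.41 mV
G = 9000.0 mV / 3.41 mV
G = 2639.3

2639.3


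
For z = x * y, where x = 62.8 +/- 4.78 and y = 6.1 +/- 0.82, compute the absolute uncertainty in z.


For a product z = x*y, the relative uncertainty is:
uz/z = sqrt((ux/x)^2 + (uy/y)^2)
Relative uncertainties: ux/x = 4.78/62.8 = 0.076115
uy/y = 0.82/6.1 = 0.134426
z = 62.8 * 6.1 = 383.1
uz = 383.1 * sqrt(0.076115^2 + 0.134426^2) = 59.178

59.178


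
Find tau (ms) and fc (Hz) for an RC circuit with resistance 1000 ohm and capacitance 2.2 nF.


Time constant: tau = R * C.
tau = 1000 * 2.20e-09 = 2.2e-06 s
tau = 0.0022 ms
Cutoff frequency: fc = 1 / (2*pi*R*C).
fc = 1 / (2*pi*2.2e-06) = 72343.16 Hz

tau = 0.0022 ms, fc = 72343.16 Hz


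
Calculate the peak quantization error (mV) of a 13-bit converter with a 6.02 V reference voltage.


The maximum quantization error is +/- LSB/2.
LSB = Vref / 2^n = 6.02 / 8192 = 0.00073486 V
Max error = LSB / 2 = 0.00073486 / 2 = 0.00036743 V
Max error = 0.3674 mV

0.3674 mV


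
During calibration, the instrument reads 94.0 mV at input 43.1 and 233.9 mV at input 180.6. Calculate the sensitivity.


Sensitivity = (y2 - y1) / (x2 - x1).
S = (233.9 - 94.0) / (180.6 - 43.1)
S = 139.9 / 137.5
S = 1.0175 mV/unit

1.0175 mV/unit


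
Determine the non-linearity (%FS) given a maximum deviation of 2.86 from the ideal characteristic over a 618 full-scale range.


Linearity error = (max deviation / full scale) * 100%.
Linearity = (2.86 / 618) * 100
Linearity = 0.463 %FS

0.463 %FS


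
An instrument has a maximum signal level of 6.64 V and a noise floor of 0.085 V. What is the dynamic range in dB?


Dynamic range = 20 * log10(Vmax / Vnoise).
DR = 20 * log10(6.64 / 0.085)
DR = 20 * log10(78.12)
DR = 37.85 dB

37.85 dB


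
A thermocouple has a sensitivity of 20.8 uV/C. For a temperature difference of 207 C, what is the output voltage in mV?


The thermocouple output V = sensitivity * dT.
V = 20.8 uV/C * 207 C
V = 4305.6 uV
V = 4.306 mV

4.306 mV


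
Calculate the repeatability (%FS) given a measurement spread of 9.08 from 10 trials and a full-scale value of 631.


Repeatability = (spread / full scale) * 100%.
R = (9.08 / 631) * 100
R = 1.439 %FS

1.439 %FS


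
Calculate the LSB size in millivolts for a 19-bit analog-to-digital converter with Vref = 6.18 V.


The resolution (LSB) of an ADC is Vref / 2^n.
LSB = 6.18 / 2^19
LSB = 6.18 / 524288
LSB = 1.179e-05 V = 0.01178741 mV

0.01178741 mV


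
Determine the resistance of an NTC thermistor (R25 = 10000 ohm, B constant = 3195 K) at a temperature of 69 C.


NTC thermistor equation: Rt = R25 * exp(B * (1/T - 1/T25)).
T in Kelvin: 342.15 K, T25 = 298.15 K
1/T - 1/T25 = 1/342.15 - 1/298.15 = -0.00043132
B * (1/T - 1/T25) = 3195 * -0.00043132 = -1.3781
Rt = 10000 * exp(-1.3781) = 2520.6 ohm

2520.6 ohm


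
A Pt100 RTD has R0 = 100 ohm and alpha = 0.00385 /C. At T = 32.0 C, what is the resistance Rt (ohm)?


The RTD equation: Rt = R0 * (1 + alpha * T).
Rt = 100 * (1 + 0.00385 * 32.0)
Rt = 100 * (1 + 0.1232)
Rt = 100 * 1.1232
Rt = 112.32 ohm

112.32 ohm


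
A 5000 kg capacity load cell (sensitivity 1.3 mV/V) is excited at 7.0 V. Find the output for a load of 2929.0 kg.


Vout = rated_output * Vex * (load / capacity).
Vout = 1.3 * 7.0 * (2929.0 / 5000)
Vout = 1.3 * 7.0 * 0.5858
Vout = 5.331 mV

5.331 mV


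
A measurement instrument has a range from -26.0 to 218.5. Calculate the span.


Span = upper range - lower range.
Span = 218.5 - (-26.0)
Span = 244.5

244.5


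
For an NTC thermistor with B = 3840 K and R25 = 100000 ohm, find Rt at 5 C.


NTC thermistor equation: Rt = R25 * exp(B * (1/T - 1/T25)).
T in Kelvin: 278.15 K, T25 = 298.15 K
1/T - 1/T25 = 1/278.15 - 1/298.15 = 0.00024117
B * (1/T - 1/T25) = 3840 * 0.00024117 = 0.9261
Rt = 100000 * exp(0.9261) = 252458.7 ohm

252458.7 ohm


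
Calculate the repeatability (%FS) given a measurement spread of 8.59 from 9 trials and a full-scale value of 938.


Repeatability = (spread / full scale) * 100%.
R = (8.59 / 938) * 100
R = 0.916 %FS

0.916 %FS


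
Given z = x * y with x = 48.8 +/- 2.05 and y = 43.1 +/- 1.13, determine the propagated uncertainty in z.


For a product z = x*y, the relative uncertainty is:
uz/z = sqrt((ux/x)^2 + (uy/y)^2)
Relative uncertainties: ux/x = 2.05/48.8 = 0.042008
uy/y = 1.13/43.1 = 0.026218
z = 48.8 * 43.1 = 2103.3
uz = 2103.3 * sqrt(0.042008^2 + 0.026218^2) = 104.151

104.151


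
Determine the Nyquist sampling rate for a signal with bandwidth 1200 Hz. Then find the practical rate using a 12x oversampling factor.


By Nyquist theorem, fs_min = 2 * fmax.
fs_min = 2 * 1200 = 2400 Hz
Practical rate = 12 * fs_min = 12 * 2400 = 28800 Hz

fs_min = 2400 Hz, fs_practical = 28800 Hz


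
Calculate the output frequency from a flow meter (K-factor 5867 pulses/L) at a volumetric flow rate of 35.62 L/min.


Frequency = K * Q / 60 (converting L/min to L/s).
f = 5867 * 35.62 / 60
f = 208982.54 / 60
f = 3483.04 Hz

3483.04 Hz


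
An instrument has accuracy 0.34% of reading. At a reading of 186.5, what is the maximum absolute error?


Absolute error = (accuracy% / 100) * reading.
Error = (0.34 / 100) * 186.5
Error = 0.0034 * 186.5
Error = 0.6341

0.6341


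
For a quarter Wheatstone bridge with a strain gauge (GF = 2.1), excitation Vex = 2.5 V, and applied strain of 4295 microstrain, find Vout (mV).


Quarter bridge output: Vout = (GF * epsilon * Vex) / 4.
Vout = (2.1 * 4295e-6 * 2.5) / 4
Vout = 0.02254875 / 4 V
Vout = 0.00563719 V = 5.6372 mV

5.6372 mV


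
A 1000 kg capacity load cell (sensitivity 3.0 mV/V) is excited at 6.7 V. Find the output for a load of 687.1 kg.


Vout = rated_output * Vex * (load / capacity).
Vout = 3.0 * 6.7 * (687.1 / 1000)
Vout = 3.0 * 6.7 * 0.6871
Vout = 13.811 mV

13.811 mV


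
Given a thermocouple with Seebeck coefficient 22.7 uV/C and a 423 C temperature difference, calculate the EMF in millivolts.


The thermocouple output V = sensitivity * dT.
V = 22.7 uV/C * 423 C
V = 9602.1 uV
V = 9.602 mV

9.602 mV


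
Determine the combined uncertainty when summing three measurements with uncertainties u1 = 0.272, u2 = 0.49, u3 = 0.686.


For a sum of independent quantities, uc = sqrt(u1^2 + u2^2 + u3^2).
uc = sqrt(0.272^2 + 0.49^2 + 0.686^2)
uc = sqrt(0.073984 + 0.2401 + 0.470596)
uc = 0.8858

0.8858


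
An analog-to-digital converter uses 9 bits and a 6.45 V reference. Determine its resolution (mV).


The resolution (LSB) of an ADC is Vref / 2^n.
LSB = 6.45 / 2^9
LSB = 6.45 / 512
LSB = 0.01259766 V = 12.59765625 mV

12.59765625 mV


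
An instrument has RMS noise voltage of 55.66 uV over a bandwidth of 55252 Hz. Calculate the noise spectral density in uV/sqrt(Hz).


Noise spectral density = Vrms / sqrt(BW).
NSD = 55.66 / sqrt(55252)
NSD = 55.66 / 235.0574
NSD = 0.2368 uV/sqrt(Hz)

0.2368 uV/sqrt(Hz)


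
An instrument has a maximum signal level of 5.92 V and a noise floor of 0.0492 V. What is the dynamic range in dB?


Dynamic range = 20 * log10(Vmax / Vnoise).
DR = 20 * log10(5.92 / 0.0492)
DR = 20 * log10(120.33)
DR = 41.61 dB

41.61 dB


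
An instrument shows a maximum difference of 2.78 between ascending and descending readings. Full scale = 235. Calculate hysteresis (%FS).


Hysteresis = (max difference / full scale) * 100%.
H = (2.78 / 235) * 100
H = 1.183 %FS

1.183 %FS


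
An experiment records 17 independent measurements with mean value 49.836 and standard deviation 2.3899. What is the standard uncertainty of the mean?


The standard uncertainty for Type A evaluation is u = s / sqrt(n).
u = 2.3899 / sqrt(17)
u = 2.3899 / 4.1231
u = 0.5796

0.5796


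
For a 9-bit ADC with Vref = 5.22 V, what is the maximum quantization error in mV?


The maximum quantization error is +/- LSB/2.
LSB = Vref / 2^n = 5.22 / 512 = 0.01019531 V
Max error = LSB / 2 = 0.01019531 / 2 = 0.00509766 V
Max error = 5.0977 mV

5.0977 mV


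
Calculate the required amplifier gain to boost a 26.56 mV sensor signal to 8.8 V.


Gain = Vout / Vin (converting to same units).
G = 8.8 V / 26.56 mV
G = 8800.0 mV / 26.56 mV
G = 331.33

331.33


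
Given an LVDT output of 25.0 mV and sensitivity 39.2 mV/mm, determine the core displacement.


Displacement = Vout / sensitivity.
d = 25.0 / 39.2
d = 0.638 mm

0.638 mm


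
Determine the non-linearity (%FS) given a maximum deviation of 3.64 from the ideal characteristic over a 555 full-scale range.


Linearity error = (max deviation / full scale) * 100%.
Linearity = (3.64 / 555) * 100
Linearity = 0.656 %FS

0.656 %FS


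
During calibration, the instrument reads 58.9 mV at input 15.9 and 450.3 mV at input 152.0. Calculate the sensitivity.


Sensitivity = (y2 - y1) / (x2 - x1).
S = (450.3 - 58.9) / (152.0 - 15.9)
S = 391.4 / 136.1
S = 2.8758 mV/unit

2.8758 mV/unit


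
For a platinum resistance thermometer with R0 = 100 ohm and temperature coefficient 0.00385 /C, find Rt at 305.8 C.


The RTD equation: Rt = R0 * (1 + alpha * T).
Rt = 100 * (1 + 0.00385 * 305.8)
Rt = 100 * (1 + 1.17733)
Rt = 100 * 2.17733
Rt = 217.733 ohm

217.733 ohm


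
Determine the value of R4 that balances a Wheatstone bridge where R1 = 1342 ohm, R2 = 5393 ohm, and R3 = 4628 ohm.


At balance: R1*R4 = R2*R3, so R4 = R2*R3/R1.
R4 = 5393 * 4628 / 1342
R4 = 24958804 / 1342
R4 = 18598.21 ohm

18598.21 ohm


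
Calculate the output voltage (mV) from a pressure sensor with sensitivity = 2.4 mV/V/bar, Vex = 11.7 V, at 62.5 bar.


Output = sensitivity * Vex * P.
Vout = 2.4 * 11.7 * 62.5
Vout = 28.08 * 62.5
Vout = 1755.0 mV

1755.0 mV


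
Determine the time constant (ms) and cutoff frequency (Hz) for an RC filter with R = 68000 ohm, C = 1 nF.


Time constant: tau = R * C.
tau = 68000 * 1.00e-09 = 6.8e-05 s
tau = 0.068 ms
Cutoff frequency: fc = 1 / (2*pi*R*C).
fc = 1 / (2*pi*6.8e-05) = 2340.51 Hz

tau = 0.068 ms, fc = 2340.51 Hz


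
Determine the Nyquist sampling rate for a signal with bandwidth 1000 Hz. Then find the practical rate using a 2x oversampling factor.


By Nyquist theorem, fs_min = 2 * fmax.
fs_min = 2 * 1000 = 2000 Hz
Practical rate = 2 * fs_min = 2 * 2000 = 4000 Hz

fs_min = 2000 Hz, fs_practical = 4000 Hz
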